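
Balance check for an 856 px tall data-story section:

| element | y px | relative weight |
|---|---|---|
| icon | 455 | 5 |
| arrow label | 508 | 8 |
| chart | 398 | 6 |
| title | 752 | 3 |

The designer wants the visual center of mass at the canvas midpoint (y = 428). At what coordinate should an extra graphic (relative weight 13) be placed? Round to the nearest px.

y ≈ 307

New total weight: (5 + 8 + 6 + 3) + 13 = 35.
y: need Σw·y = 35·428 = 14980. Existing = 5·455 + 8·508 + 6·398 + 3·752 = 10983. Remainder 3997 / 13 ≈ 307.46.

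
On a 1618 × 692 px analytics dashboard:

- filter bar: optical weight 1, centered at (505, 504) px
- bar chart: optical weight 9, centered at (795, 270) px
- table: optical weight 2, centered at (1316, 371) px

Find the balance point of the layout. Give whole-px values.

Total weight = 1 + 9 + 2 = 12.
x-moment: 1·505 + 9·795 + 2·1316 = 10292; centroid 10292/12 ≈ 857.67.
y-moment: 1·504 + 9·270 + 2·371 = 3676; centroid 3676/12 ≈ 306.33.

(858, 306)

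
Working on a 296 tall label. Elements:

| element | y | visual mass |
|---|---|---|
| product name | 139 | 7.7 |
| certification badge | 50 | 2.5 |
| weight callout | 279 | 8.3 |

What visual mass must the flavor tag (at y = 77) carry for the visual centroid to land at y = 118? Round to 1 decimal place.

w ≈ 32.4

Fixed elements: Σw = 7.7 + 2.5 + 8.3 = 18.5, Σw·y = 7.7·139 + 2.5·50 + 8.3·279 = 3511.0.
For the centroid to hit 118: (3511.0 + w·77) / (18.5 + w) = 118.
Rearranging, w·(77 − 118) = 118·18.5 − 3511.0 = -1328.0, so w ≈ -1328.0/-41 = 32.39.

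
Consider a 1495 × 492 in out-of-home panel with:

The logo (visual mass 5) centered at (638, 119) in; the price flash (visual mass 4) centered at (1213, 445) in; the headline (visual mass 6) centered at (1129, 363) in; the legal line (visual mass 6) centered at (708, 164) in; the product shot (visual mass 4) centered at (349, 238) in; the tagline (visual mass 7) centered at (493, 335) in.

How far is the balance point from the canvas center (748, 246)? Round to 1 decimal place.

≈ 30.1 in

Weights sum to 5 + 4 + 6 + 6 + 4 + 7 = 32.
x-moment: 5·638 + 4·1213 + 6·1129 + 6·708 + 4·349 + 7·493 = 23911; centroid 23911/32 ≈ 747.22.
y-moment: 5·119 + 4·445 + 6·363 + 6·164 + 4·238 + 7·335 = 8834; centroid 8834/32 ≈ 276.06.
From (748, 246): dx = -0.78, dy = 30.06, so the distance is √(dx²+dy²) ≈ 30.07.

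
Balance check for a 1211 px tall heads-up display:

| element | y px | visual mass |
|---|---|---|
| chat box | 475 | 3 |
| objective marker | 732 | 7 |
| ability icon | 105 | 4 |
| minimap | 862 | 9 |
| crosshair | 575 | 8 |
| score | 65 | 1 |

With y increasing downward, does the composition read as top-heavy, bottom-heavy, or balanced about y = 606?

balanced

Weights sum to 3 + 7 + 4 + 9 + 8 + 1 = 32.
y-moment: 3·475 + 7·732 + 4·105 + 9·862 + 8·575 + 1·65 = 19392; centroid 19392/32 ≈ 606.00.
That equals the midline 606 — balanced.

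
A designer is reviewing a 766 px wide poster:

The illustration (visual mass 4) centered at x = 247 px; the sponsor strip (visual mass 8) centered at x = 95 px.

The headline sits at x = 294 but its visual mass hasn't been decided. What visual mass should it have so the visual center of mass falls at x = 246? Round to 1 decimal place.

Existing Σw = 12 (4 + 8); existing moment 4·247 + 8·95 = 1748.
Balance at x = 246 requires (1748 + w·294) / (12 + w) = 246.
Solving: w = (246·12 − 1748) / (294 − 246) = 1204 / 48 ≈ 25.08.

w ≈ 25.1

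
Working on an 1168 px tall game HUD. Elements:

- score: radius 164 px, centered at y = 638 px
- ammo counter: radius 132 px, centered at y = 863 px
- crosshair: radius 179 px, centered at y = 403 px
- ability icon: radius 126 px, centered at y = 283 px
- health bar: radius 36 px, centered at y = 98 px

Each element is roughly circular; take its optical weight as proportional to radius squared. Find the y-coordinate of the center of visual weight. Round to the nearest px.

Weights ∝ r²: score 164² = 26896, ammo counter 132² = 17424, crosshair 179² = 32041, ability icon 126² = 15876, health bar 36² = 1296; Σw = 93533.
y-moment: 26896·638 + 17424·863 + 32041·403 + 15876·283 + 1296·98 = 49728999; centroid 49728999/93533 ≈ 531.67.

y ≈ 532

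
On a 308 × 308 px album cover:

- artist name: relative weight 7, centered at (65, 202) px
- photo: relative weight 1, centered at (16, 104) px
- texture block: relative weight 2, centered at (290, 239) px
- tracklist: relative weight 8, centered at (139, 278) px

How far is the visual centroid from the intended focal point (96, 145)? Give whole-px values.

≈ 93 px

Weights sum to 7 + 1 + 2 + 8 = 18.
x-moment: 7·65 + 1·16 + 2·290 + 8·139 = 2163; centroid 2163/18 ≈ 120.17.
y-moment: 7·202 + 1·104 + 2·239 + 8·278 = 4220; centroid 4220/18 ≈ 234.44.
Offset from (96, 145): Δx ≈ 24.17, Δy ≈ 89.44; distance = √(Δx² + Δy²) ≈ 92.65.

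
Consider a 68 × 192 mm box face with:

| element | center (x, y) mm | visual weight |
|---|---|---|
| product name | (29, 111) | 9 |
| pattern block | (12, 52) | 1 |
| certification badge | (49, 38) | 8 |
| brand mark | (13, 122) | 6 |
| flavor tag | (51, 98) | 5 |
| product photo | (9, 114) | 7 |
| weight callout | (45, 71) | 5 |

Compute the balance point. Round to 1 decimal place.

(31.4, 91.0)

Weights sum to 9 + 1 + 8 + 6 + 5 + 7 + 5 = 41.
x: moment 1286 / weight 41 ≈ 31.37
y: moment 3730 / weight 41 ≈ 90.98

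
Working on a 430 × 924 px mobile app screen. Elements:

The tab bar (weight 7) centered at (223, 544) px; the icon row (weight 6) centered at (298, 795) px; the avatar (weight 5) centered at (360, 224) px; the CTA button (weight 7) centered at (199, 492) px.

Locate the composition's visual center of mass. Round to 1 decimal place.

(261.7, 525.7)

Weights sum to 7 + 6 + 5 + 7 = 25.
x: (7·223 + 6·298 + 5·360 + 7·199) / 25 = 6542 / 25 ≈ 261.68
y: (7·544 + 6·795 + 5·224 + 7·492) / 25 = 13142 / 25 ≈ 525.68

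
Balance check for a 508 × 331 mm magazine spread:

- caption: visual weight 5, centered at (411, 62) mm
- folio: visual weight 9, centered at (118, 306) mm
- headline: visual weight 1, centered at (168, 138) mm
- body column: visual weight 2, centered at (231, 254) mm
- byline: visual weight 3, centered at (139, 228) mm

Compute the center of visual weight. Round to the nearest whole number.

Weights sum to 5 + 9 + 1 + 2 + 3 = 20.
x-moment: 5·411 + 9·118 + 1·168 + 2·231 + 3·139 = 4164; centroid 4164/20 ≈ 208.20.
y-moment: 5·62 + 9·306 + 1·138 + 2·254 + 3·228 = 4394; centroid 4394/20 ≈ 219.70.

(208, 220)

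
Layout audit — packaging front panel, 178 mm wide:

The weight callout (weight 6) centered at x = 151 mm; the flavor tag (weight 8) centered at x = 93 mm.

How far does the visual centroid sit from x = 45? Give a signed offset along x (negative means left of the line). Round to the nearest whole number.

≈ 73 mm

Total weight = 6 + 8 = 14.
Σw·x = 6·151 + 8·93 = 1650, so x̄ = 1650/14 ≈ 117.86.
Difference: 117.86 − 45 ≈ 72.86.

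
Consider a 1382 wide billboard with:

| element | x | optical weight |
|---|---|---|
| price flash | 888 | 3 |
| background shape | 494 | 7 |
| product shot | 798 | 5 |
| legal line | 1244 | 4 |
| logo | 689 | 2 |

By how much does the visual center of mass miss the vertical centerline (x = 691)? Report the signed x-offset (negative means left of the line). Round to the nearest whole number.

Total weight = 3 + 7 + 5 + 4 + 2 = 21.
x-moment: 3·888 + 7·494 + 5·798 + 4·1244 + 2·689 = 16466; centroid 16466/21 ≈ 784.10.
Difference: 784.10 − 691 ≈ 93.10.

≈ 93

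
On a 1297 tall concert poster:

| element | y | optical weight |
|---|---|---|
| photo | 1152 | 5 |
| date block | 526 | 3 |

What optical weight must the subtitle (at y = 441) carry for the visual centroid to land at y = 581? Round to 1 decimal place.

Fixed elements: Σw = 5 + 3 = 8, Σw·y = 5·1152 + 3·526 = 7338.
Set Σw·y/Σw = 581: (7338 + 441w) = 581·(8 + w).
So w = (581·8 − 7338)/(441 − 581) = -2690/-140 ≈ 19.21.

w ≈ 19.2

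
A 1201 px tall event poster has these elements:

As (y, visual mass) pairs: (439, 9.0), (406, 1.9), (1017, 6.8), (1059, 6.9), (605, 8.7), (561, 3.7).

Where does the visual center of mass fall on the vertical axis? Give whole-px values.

y ≈ 710

Σw = 9.0 + 1.9 + 6.8 + 6.9 + 8.7 + 3.7 = 37.0.
y-moment: 9.0·439 + 1.9·406 + 6.8·1017 + 6.9·1059 + 8.7·605 + 3.7·561 = 26284.3; centroid 26284.3/37.0 ≈ 710.39.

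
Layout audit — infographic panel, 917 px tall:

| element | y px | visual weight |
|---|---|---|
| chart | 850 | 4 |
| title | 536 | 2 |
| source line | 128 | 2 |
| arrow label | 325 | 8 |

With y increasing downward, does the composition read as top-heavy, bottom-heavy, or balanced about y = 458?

balanced

Σw = 4 + 2 + 2 + 8 = 16.
Σw·y = 4·850 + 2·536 + 2·128 + 8·325 = 7328, so ȳ = 7328/16 ≈ 458.00.
458.00 = 458 exactly: balanced.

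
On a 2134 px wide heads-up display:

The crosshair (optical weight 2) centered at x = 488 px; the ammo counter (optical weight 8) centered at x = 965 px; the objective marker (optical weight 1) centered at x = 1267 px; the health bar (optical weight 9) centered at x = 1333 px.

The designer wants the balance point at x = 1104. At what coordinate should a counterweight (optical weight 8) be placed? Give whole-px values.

New total weight: (2 + 8 + 1 + 9) + 8 = 28.
x: need Σw·x = 28·1104 = 30912. Existing = 2·488 + 8·965 + 1·1267 + 9·1333 = 21960. Remainder 8952 / 8 ≈ 1119.00.

x ≈ 1119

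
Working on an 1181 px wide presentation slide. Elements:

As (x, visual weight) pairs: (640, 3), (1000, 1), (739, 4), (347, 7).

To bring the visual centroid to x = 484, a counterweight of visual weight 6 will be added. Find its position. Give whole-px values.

With the counterweight, Σw becomes 3 + 1 + 4 + 7 + 6 = 21.
x: target moment 21×484 = 10164; current 3·640 + 1·1000 + 4·739 + 7·347 = 8305; the counterweight supplies 1859, so x = 1859/6 ≈ 309.83.

x ≈ 310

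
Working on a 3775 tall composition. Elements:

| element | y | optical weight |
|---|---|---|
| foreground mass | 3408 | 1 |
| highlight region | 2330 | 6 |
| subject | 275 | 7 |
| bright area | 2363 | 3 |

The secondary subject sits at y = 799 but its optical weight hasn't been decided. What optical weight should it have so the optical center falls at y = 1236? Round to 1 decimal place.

Known weights sum to 1 + 6 + 7 + 3 = 17; their moment is 1·3408 + 6·2330 + 7·275 + 3·2363 = 26402.
Balance at y = 1236 requires (26402 + w·799) / (17 + w) = 1236.
So w = (1236·17 − 26402)/(799 − 1236) = -5390/-437 ≈ 12.33.

w ≈ 12.3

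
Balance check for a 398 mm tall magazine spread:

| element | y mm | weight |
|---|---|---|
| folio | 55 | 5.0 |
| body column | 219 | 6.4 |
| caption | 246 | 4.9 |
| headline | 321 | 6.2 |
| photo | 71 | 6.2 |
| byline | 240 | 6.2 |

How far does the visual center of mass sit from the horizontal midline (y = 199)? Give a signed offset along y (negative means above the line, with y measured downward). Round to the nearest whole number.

≈ -4 mm

Weights sum to 5.0 + 6.4 + 4.9 + 6.2 + 6.2 + 6.2 = 34.9.
y-moment: 5.0·55 + 6.4·219 + 4.9·246 + 6.2·321 + 6.2·71 + 6.2·240 = 6800.4; centroid 6800.4/34.9 ≈ 194.85.
Against y = 199, that's 194.85 − 199 = -4.15.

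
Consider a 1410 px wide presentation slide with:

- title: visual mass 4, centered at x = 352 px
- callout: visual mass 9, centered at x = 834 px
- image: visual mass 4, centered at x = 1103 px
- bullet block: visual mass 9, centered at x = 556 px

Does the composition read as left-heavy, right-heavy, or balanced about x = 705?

balanced

Σw = 4 + 9 + 4 + 9 = 26.
x-moment: 4·352 + 9·834 + 4·1103 + 9·556 = 18330; centroid 18330/26 ≈ 705.00.
705.00 = 705 exactly: balanced.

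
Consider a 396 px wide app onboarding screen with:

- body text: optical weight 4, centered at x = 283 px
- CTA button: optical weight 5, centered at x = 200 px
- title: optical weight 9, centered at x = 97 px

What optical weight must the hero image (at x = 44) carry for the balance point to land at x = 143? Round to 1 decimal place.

Existing Σw = 18 (4 + 5 + 9); existing moment 4·283 + 5·200 + 9·97 = 3005.
Set Σw·x/Σw = 143: (3005 + 44w) = 143·(18 + w).
Rearranging, w·(44 − 143) = 143·18 − 3005 = -431, so w ≈ -431/-99 = 4.35.

w ≈ 4.4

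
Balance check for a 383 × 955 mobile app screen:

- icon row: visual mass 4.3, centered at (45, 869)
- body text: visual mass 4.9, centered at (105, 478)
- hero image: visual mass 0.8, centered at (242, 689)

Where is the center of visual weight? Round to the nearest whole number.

(90, 663)

Σw = 4.3 + 4.9 + 0.8 = 10.0.
Σw·x = 4.3·45 + 4.9·105 + 0.8·242 = 901.6, so x̄ = 901.6/10.0 ≈ 90.16.
Σw·y = 4.3·869 + 4.9·478 + 0.8·689 = 6630.1, so ȳ = 6630.1/10.0 ≈ 663.01.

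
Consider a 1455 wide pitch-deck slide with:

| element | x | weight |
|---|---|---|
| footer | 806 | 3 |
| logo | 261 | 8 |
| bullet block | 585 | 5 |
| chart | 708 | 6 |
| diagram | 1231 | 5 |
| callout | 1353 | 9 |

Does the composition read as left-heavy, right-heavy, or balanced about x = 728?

right-heavy

Total weight = 3 + 8 + 5 + 6 + 5 + 9 = 36.
Σw·x = 30011; x̄ = 30011/36 ≈ 833.64.
Since 833.6 is right of 728, the composition reads right-heavy.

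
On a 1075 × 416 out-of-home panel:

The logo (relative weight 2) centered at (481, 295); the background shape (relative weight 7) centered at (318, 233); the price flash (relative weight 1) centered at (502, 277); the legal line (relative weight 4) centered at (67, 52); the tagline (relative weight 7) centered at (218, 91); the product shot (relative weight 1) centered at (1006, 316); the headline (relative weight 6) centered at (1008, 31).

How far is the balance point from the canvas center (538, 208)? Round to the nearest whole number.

≈ 115

Weights sum to 2 + 7 + 1 + 4 + 7 + 1 + 6 = 28.
x: (2·481 + 7·318 + 1·502 + 4·67 + 7·218 + 1·1006 + 6·1008) / 28 = 12538 / 28 ≈ 447.79
y: (2·295 + 7·233 + 1·277 + 4·52 + 7·91 + 1·316 + 6·31) / 28 = 3845 / 28 ≈ 137.32
From (538, 208): dx = -90.21, dy = -70.68, so the distance is √(dx²+dy²) ≈ 114.60.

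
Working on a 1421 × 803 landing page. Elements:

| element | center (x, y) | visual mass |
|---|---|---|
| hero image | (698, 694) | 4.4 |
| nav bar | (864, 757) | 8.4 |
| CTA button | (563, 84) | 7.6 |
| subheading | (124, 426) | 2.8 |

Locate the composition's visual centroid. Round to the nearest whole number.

(645, 485)

Total weight = 4.4 + 8.4 + 7.6 + 2.8 = 23.2.
x: (4.4·698 + 8.4·864 + 7.6·563 + 2.8·124) / 23.2 = 14954.8 / 23.2 ≈ 644.60
y: (4.4·694 + 8.4·757 + 7.6·84 + 2.8·426) / 23.2 = 11243.6 / 23.2 ≈ 484.64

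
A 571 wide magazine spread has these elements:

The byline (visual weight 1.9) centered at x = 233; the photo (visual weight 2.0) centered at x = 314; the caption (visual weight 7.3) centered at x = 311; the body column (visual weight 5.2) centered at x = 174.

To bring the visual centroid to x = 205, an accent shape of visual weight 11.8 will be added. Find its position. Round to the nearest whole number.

x ≈ 130

New total weight: (1.9 + 2.0 + 7.3 + 5.2) + 11.8 = 28.2.
x: need Σw·x = 28.2·205 = 5781.0. Existing = 1.9·233 + 2.0·314 + 7.3·311 + 5.2·174 = 4245.8. Remainder 1535.2 / 11.8 ≈ 130.10.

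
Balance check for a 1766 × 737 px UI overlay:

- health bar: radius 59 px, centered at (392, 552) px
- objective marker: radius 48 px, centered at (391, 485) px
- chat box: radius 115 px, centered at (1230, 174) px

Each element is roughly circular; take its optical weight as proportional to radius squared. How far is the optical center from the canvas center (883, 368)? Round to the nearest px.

≈ 127 px

Weights ∝ r²: health bar 59² = 3481, objective marker 48² = 2304, chat box 115² = 13225; Σw = 19010.
x-moment: 3481·392 + 2304·391 + 13225·1230 = 18532166; centroid 18532166/19010 ≈ 974.86.
y-moment: 3481·552 + 2304·485 + 13225·174 = 5340102; centroid 5340102/19010 ≈ 280.91.
Offset from (883, 368): Δx ≈ 91.86, Δy ≈ -87.09; distance = √(Δx² + Δy²) ≈ 126.58.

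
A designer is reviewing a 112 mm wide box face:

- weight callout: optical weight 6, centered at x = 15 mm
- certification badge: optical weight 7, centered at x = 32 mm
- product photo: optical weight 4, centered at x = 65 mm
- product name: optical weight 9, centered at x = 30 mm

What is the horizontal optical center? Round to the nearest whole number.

x ≈ 32

Weights sum to 6 + 7 + 4 + 9 = 26.
x-moment: 6·15 + 7·32 + 4·65 + 9·30 = 844; centroid 844/26 ≈ 32.46.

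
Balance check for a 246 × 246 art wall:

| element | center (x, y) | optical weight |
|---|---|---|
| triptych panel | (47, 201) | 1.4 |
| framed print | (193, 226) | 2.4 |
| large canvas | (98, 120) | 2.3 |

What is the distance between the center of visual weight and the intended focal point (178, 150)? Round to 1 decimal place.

Σw = 1.4 + 2.4 + 2.3 = 6.1.
Σw·x = 1.4·47 + 2.4·193 + 2.3·98 = 754.4, so x̄ = 754.4/6.1 ≈ 123.67.
Σw·y = 1.4·201 + 2.4·226 + 2.3·120 = 1099.8, so ȳ = 1099.8/6.1 ≈ 180.30.
Relative to (178, 150): Δ = (-54.33, 30.30); |Δ| = √(-54.33² + 30.30²) ≈ 62.20.

≈ 62.2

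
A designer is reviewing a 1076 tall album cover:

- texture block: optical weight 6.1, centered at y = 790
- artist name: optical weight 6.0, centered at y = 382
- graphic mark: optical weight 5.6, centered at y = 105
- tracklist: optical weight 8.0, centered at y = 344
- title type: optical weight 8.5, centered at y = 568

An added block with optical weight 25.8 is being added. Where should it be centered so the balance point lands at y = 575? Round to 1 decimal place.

y ≈ 745.0

With the added block, Σw becomes 6.1 + 6.0 + 5.6 + 8.0 + 8.5 + 25.8 = 60.0.
Along y: (15279.0 + 25.8·y) / 60.0 = 575 (existing moment 6.1·790 + 6.0·382 + 5.6·105 + 8.0·344 + 8.5·568 = 15279.0) ⇒ y = (34500.0 − 15279.0) / 25.8 ≈ 745.00.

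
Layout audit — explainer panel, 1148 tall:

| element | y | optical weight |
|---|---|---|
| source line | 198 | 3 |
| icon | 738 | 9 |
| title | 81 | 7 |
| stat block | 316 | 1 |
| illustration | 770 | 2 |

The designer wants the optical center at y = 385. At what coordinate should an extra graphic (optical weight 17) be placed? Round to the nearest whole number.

After adding the extra graphic, total weight = 3 + 9 + 7 + 1 + 2 + 17 = 39.
Along y: (9659 + 17·y) / 39 = 385 (existing moment 3·198 + 9·738 + 7·81 + 1·316 + 2·770 = 9659) ⇒ y = (15015 − 9659) / 17 ≈ 315.06.

y ≈ 315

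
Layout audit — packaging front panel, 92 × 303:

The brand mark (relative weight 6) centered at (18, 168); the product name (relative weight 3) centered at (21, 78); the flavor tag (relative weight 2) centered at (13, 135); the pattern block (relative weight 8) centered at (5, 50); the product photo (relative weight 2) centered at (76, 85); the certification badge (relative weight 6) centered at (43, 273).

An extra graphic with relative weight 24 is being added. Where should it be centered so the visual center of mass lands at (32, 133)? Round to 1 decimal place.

(41.0, 127.6)

New total weight: (6 + 3 + 2 + 8 + 2 + 6) + 24 = 51.
x: target moment 51×32 = 1632; current 6·18 + 3·21 + 2·13 + 8·5 + 2·76 + 6·43 = 647; the extra graphic supplies 985, so x = 985/24 ≈ 41.04.
y: target moment 51×133 = 6783; current 6·168 + 3·78 + 2·135 + 8·50 + 2·85 + 6·273 = 3720; the extra graphic supplies 3063, so y = 3063/24 ≈ 127.62.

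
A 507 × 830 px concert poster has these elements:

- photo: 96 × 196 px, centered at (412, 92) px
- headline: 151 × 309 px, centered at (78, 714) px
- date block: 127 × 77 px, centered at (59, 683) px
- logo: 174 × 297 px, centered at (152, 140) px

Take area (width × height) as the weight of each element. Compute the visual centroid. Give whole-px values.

Taking area as weight: photo 96·196 = 18816, headline 151·309 = 46659, date block 127·77 = 9779, logo 174·297 = 51678. Sum 126932.
Σw·x = 18816·412 + 46659·78 + 9779·59 + 51678·152 = 19823611, so x̄ = 19823611/126932 ≈ 156.18.
Σw·y = 18816·92 + 46659·714 + 9779·683 + 51678·140 = 48959575, so ȳ = 48959575/126932 ≈ 385.71.

(156, 386)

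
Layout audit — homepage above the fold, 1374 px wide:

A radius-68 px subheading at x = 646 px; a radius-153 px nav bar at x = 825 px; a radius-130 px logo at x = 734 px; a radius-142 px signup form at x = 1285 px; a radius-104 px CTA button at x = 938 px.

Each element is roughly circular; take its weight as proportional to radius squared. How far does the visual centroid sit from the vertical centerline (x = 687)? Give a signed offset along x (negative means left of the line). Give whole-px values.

≈ 245 px

r² weights: subheading 68² = 4624, nav bar 153² = 23409, logo 130² = 16900, signup form 142² = 20164, CTA button 104² = 10816. Total = 75913.
Σw·x = 4624·646 + 23409·825 + 16900·734 + 20164·1285 + 10816·938 = 70760277, so x̄ = 70760277/75913 ≈ 932.12.
Difference: 932.12 − 687 ≈ 245.12.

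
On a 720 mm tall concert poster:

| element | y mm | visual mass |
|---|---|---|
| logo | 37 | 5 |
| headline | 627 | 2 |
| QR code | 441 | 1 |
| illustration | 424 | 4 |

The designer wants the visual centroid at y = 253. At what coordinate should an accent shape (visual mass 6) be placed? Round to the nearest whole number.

y ≈ 163

After adding the accent shape, total weight = 5 + 2 + 1 + 4 + 6 = 18.
y: need Σw·y = 18·253 = 4554. Existing = 5·37 + 2·627 + 1·441 + 4·424 = 3576. Remainder 978 / 6 ≈ 163.00.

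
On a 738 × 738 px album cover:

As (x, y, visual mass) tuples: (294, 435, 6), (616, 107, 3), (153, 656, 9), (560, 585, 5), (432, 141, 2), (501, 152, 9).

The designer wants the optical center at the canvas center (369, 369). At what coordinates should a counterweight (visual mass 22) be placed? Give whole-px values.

With the counterweight, Σw becomes 6 + 3 + 9 + 5 + 2 + 9 + 22 = 56.
x: need Σw·x = 56·369 = 20664. Existing = 6·294 + 3·616 + 9·153 + 5·560 + 2·432 + 9·501 = 13162. Remainder 7502 / 22 ≈ 341.00.
y: need Σw·y = 56·369 = 20664. Existing = 6·435 + 3·107 + 9·656 + 5·585 + 2·141 + 9·152 = 13410. Remainder 7254 / 22 ≈ 329.73.

(341, 330)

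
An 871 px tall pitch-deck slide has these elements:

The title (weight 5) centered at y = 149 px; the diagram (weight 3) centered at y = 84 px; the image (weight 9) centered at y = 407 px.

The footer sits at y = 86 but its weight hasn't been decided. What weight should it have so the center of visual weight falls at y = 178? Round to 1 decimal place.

Known weights sum to 5 + 3 + 9 = 17; their moment is 5·149 + 3·84 + 9·407 = 4660.
For the centroid to hit 178: (4660 + w·86) / (17 + w) = 178.
So w = (178·17 − 4660)/(86 − 178) = -1634/-92 ≈ 17.76.

w ≈ 17.8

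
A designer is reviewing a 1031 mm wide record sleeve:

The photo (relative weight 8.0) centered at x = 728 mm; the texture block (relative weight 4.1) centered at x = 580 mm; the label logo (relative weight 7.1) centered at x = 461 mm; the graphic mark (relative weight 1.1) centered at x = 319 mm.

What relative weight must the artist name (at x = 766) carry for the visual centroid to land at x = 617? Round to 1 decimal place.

Known weights sum to 8.0 + 4.1 + 7.1 + 1.1 = 20.3; their moment is 8.0·728 + 4.1·580 + 7.1·461 + 1.1·319 = 11826.0.
Set Σw·x/Σw = 617: (11826.0 + 766w) = 617·(20.3 + w).
Solving: w = (617·20.3 − 11826.0) / (766 − 617) = 699.1 / 149 ≈ 4.69.

w ≈ 4.7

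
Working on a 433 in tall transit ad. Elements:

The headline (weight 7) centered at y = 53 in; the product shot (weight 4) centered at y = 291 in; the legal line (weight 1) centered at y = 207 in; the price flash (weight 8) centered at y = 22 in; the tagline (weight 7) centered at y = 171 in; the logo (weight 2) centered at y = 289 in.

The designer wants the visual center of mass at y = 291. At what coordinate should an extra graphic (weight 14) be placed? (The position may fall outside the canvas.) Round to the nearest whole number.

y ≈ 630

With the extra graphic, Σw becomes 7 + 4 + 1 + 8 + 7 + 2 + 14 = 43.
y: target moment 43×291 = 12513; current 7·53 + 4·291 + 1·207 + 8·22 + 7·171 + 2·289 = 3693; the extra graphic supplies 8820, so y = 8820/14 ≈ 630.00.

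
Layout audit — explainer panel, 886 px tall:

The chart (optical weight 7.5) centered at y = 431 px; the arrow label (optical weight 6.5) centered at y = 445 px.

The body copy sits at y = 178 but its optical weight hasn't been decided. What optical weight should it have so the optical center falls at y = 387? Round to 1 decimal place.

Existing Σw = 14.0 (7.5 + 6.5); existing moment 7.5·431 + 6.5·445 = 6125.0.
Balance at y = 387 requires (6125.0 + w·178) / (14.0 + w) = 387.
Solving: w = (387·14.0 − 6125.0) / (178 − 387) = -707.0 / -209 ≈ 3.38.

w ≈ 3.4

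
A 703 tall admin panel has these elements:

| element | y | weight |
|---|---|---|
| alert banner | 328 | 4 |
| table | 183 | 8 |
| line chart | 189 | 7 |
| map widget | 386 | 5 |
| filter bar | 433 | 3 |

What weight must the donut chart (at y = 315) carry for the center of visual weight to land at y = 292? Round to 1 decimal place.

Known weights sum to 4 + 8 + 7 + 5 + 3 = 27; their moment is 4·328 + 8·183 + 7·189 + 5·386 + 3·433 = 7328.
For the centroid to hit 292: (7328 + w·315) / (27 + w) = 292.
So w = (292·27 − 7328)/(315 − 292) = 556/23 ≈ 24.17.

w ≈ 24.2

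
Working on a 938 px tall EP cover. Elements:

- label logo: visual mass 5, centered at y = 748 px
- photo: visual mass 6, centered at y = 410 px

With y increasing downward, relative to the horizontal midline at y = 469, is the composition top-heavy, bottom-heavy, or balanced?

bottom-heavy

Total weight = 5 + 6 = 11.
Σw·y = 5·748 + 6·410 = 6200, so ȳ = 6200/11 ≈ 563.64.
563.6 lies below (larger y than) the midline 469, so the layout is bottom-heavy.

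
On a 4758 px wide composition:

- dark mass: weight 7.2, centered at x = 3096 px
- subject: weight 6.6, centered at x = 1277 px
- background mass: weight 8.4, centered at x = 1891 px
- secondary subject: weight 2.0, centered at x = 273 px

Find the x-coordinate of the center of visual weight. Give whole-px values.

Weights sum to 7.2 + 6.6 + 8.4 + 2.0 = 24.2.
x: (7.2·3096 + 6.6·1277 + 8.4·1891 + 2.0·273) / 24.2 = 47149.8 / 24.2 ≈ 1948.34

x ≈ 1948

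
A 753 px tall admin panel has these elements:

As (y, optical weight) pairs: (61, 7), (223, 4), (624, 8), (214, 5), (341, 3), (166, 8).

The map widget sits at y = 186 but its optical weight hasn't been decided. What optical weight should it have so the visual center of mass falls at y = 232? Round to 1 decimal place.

Known weights sum to 7 + 4 + 8 + 5 + 3 + 8 = 35; their moment is 7·61 + 4·223 + 8·624 + 5·214 + 3·341 + 8·166 = 9732.
Balance at y = 232 requires (9732 + w·186) / (35 + w) = 232.
Solving: w = (232·35 − 9732) / (186 − 232) = -1612 / -46 ≈ 35.04.

w ≈ 35.0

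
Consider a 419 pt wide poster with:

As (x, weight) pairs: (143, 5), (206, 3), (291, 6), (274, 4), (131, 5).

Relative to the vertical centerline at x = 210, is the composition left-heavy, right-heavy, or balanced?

Total weight = 5 + 3 + 6 + 4 + 5 = 23.
Σw·x = 5·143 + 3·206 + 6·291 + 4·274 + 5·131 = 4830, so x̄ = 4830/23 ≈ 210.00.
210.00 = 210 exactly: balanced.

balanced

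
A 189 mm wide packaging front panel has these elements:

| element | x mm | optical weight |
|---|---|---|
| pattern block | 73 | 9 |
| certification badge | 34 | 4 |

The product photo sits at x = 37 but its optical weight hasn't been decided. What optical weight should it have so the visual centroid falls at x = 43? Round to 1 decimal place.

w ≈ 39.0

Existing Σw = 13 (9 + 4); existing moment 9·73 + 4·34 = 793.
Balance at x = 43 requires (793 + w·37) / (13 + w) = 43.
So w = (43·13 − 793)/(37 − 43) = -234/-6 ≈ 39.00.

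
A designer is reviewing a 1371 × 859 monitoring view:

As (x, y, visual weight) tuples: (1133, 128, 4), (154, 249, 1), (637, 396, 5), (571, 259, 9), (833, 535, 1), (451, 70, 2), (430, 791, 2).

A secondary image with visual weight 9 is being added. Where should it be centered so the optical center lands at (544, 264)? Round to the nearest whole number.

New total weight: (4 + 1 + 5 + 9 + 1 + 2 + 2) + 9 = 33.
Along x: (15605 + 9·x) / 33 = 544 (existing moment 4·1133 + 1·154 + 5·637 + 9·571 + 1·833 + 2·451 + 2·430 = 15605) ⇒ x = (17952 − 15605) / 9 ≈ 260.78.
Along y: (7329 + 9·y) / 33 = 264 (existing moment 4·128 + 1·249 + 5·396 + 9·259 + 1·535 + 2·70 + 2·791 = 7329) ⇒ y = (8712 − 7329) / 9 ≈ 153.67.

(261, 154)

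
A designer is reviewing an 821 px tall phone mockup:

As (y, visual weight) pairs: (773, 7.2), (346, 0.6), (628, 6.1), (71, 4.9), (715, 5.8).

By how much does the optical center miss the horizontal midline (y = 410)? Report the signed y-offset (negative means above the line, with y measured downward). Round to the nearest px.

Σw = 7.2 + 0.6 + 6.1 + 4.9 + 5.8 = 24.6.
y: (7.2·773 + 0.6·346 + 6.1·628 + 4.9·71 + 5.8·715) / 24.6 = 14098.9 / 24.6 ≈ 573.13
Against y = 410, that's 573.13 − 410 = 163.13.

≈ 163 px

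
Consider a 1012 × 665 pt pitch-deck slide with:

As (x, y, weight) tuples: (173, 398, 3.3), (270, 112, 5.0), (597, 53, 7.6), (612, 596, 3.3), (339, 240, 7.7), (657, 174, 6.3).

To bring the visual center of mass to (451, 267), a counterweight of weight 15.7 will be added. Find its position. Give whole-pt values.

(435, 374)

After adding the counterweight, total weight = 3.3 + 5.0 + 7.6 + 3.3 + 7.7 + 6.3 + 15.7 = 48.9.
Along x: (15227.1 + 15.7·x) / 48.9 = 451 (existing moment 3.3·173 + 5.0·270 + 7.6·597 + 3.3·612 + 7.7·339 + 6.3·657 = 15227.1) ⇒ x = (22053.9 − 15227.1) / 15.7 ≈ 434.83.
Along y: (7187.2 + 15.7·y) / 48.9 = 267 (existing moment 3.3·398 + 5.0·112 + 7.6·53 + 3.3·596 + 7.7·240 + 6.3·174 = 7187.2) ⇒ y = (13056.3 − 7187.2) / 15.7 ≈ 373.83.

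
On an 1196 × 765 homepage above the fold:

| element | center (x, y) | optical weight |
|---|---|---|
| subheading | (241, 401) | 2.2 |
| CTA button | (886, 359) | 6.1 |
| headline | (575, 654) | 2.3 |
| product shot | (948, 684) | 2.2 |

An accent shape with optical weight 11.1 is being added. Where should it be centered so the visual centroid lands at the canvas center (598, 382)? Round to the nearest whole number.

(446, 275)

After adding the accent shape, total weight = 2.2 + 6.1 + 2.3 + 2.2 + 11.1 = 23.9.
x: target moment 23.9×598 = 14292.2; current 2.2·241 + 6.1·886 + 2.3·575 + 2.2·948 = 9342.9; the accent shape supplies 4949.3, so x = 4949.3/11.1 ≈ 445.88.
y: target moment 23.9×382 = 9129.8; current 2.2·401 + 6.1·359 + 2.3·654 + 2.2·684 = 6081.1; the accent shape supplies 3048.7, so y = 3048.7/11.1 ≈ 274.66.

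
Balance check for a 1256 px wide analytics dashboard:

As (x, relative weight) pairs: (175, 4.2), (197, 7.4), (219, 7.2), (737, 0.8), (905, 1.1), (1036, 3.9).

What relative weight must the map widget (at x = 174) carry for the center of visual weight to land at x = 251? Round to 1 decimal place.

w ≈ 41.8

Known weights sum to 4.2 + 7.4 + 7.2 + 0.8 + 1.1 + 3.9 = 24.6; their moment is 4.2·175 + 7.4·197 + 7.2·219 + 0.8·737 + 1.1·905 + 3.9·1036 = 9395.1.
Balance at x = 251 requires (9395.1 + w·174) / (24.6 + w) = 251.
Rearranging, w·(174 − 251) = 251·24.6 − 9395.1 = -3220.5, so w ≈ -3220.5/-77 = 41.82.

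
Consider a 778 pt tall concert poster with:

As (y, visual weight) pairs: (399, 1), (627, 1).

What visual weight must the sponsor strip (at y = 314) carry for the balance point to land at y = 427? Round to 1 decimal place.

Fixed elements: Σw = 1 + 1 = 2, Σw·y = 1·399 + 1·627 = 1026.
Set Σw·y/Σw = 427: (1026 + 314w) = 427·(2 + w).
Solving: w = (427·2 − 1026) / (314 − 427) = -172 / -113 ≈ 1.52.

w ≈ 1.5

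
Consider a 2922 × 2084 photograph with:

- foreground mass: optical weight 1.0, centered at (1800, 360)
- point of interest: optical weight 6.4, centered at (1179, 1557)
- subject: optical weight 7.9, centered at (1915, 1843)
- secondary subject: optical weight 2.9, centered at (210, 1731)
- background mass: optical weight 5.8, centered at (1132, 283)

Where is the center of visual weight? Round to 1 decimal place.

Σw = 1.0 + 6.4 + 7.9 + 2.9 + 5.8 = 24.0.
x: (1.0·1800 + 6.4·1179 + 7.9·1915 + 2.9·210 + 5.8·1132) / 24.0 = 31648.7 / 24.0 ≈ 1318.70
y: (1.0·360 + 6.4·1557 + 7.9·1843 + 2.9·1731 + 5.8·283) / 24.0 = 31545.8 / 24.0 ≈ 1314.41

(1318.7, 1314.4)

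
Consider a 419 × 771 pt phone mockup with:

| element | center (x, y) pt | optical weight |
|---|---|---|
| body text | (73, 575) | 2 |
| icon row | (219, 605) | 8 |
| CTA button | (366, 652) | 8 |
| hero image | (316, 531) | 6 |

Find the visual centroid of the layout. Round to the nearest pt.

(280, 600)

Σw = 2 + 8 + 8 + 6 = 24.
Σw·x = 2·73 + 8·219 + 8·366 + 6·316 = 6722, so x̄ = 6722/24 ≈ 280.08.
Σw·y = 2·575 + 8·605 + 8·652 + 6·531 = 14392, so ȳ = 14392/24 ≈ 599.67.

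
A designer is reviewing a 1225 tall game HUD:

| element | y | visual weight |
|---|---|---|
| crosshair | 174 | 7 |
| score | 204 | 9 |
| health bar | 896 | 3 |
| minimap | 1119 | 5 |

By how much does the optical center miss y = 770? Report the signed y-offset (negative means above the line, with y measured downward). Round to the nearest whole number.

≈ -298

Σw = 7 + 9 + 3 + 5 = 24.
y-moment: 7·174 + 9·204 + 3·896 + 5·1119 = 11337; centroid 11337/24 ≈ 472.38.
Against y = 770, that's 472.38 − 770 = -297.62.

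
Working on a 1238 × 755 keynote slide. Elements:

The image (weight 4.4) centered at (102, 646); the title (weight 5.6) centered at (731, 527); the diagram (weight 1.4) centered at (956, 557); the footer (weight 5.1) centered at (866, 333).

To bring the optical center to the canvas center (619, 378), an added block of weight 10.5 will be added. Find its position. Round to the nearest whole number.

With the added block, Σw becomes 4.4 + 5.6 + 1.4 + 5.1 + 10.5 = 27.0.
Along x: (10297.4 + 10.5·x) / 27.0 = 619 (existing moment 4.4·102 + 5.6·731 + 1.4·956 + 5.1·866 = 10297.4) ⇒ x = (16713.0 − 10297.4) / 10.5 ≈ 611.01.
Along y: (8271.7 + 10.5·y) / 27.0 = 378 (existing moment 4.4·646 + 5.6·527 + 1.4·557 + 5.1·333 = 8271.7) ⇒ y = (10206.0 − 8271.7) / 10.5 ≈ 184.22.

(611, 184)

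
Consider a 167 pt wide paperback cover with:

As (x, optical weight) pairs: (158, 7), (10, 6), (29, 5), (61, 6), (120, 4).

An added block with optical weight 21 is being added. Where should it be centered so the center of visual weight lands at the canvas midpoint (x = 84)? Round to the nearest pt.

x ≈ 93

With the added block, Σw becomes 7 + 6 + 5 + 6 + 4 + 21 = 49.
x: target moment 49×84 = 4116; current 7·158 + 6·10 + 5·29 + 6·61 + 4·120 = 2157; the added block supplies 1959, so x = 1959/21 ≈ 93.29.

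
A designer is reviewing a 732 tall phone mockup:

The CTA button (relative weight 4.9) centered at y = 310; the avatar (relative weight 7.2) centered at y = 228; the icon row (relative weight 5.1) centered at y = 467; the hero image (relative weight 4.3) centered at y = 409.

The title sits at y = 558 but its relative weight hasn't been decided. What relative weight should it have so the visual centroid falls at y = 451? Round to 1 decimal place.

w ≈ 22.4

Existing Σw = 21.5 (4.9 + 7.2 + 5.1 + 4.3); existing moment 4.9·310 + 7.2·228 + 5.1·467 + 4.3·409 = 7301.0.
Balance at y = 451 requires (7301.0 + w·558) / (21.5 + w) = 451.
Rearranging, w·(558 − 451) = 451·21.5 − 7301.0 = 2395.5, so w ≈ 2395.5/107 = 22.39.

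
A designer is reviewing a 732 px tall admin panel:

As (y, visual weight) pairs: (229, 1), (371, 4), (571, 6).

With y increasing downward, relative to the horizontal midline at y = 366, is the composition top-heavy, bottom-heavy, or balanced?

bottom-heavy

Weights sum to 1 + 4 + 6 = 11.
Σw·y = 1·229 + 4·371 + 6·571 = 5139, so ȳ = 5139/11 ≈ 467.18.
Since 467.2 is below (larger y than) 366, the composition reads bottom-heavy.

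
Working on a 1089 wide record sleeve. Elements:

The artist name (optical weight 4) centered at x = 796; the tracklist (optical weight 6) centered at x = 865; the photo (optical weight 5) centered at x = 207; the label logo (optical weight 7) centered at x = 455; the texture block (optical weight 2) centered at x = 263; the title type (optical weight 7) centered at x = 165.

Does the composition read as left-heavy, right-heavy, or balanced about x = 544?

left-heavy

Total weight = 4 + 6 + 5 + 7 + 2 + 7 = 31.
x: moment 14275 / weight 31 ≈ 460.48
Since 460.5 is left of 544, the composition reads left-heavy.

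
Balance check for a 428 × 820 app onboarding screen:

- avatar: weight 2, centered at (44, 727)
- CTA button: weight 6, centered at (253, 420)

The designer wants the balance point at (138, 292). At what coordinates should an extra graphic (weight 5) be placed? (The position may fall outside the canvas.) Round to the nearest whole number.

With the extra graphic, Σw becomes 2 + 6 + 5 = 13.
x: need Σw·x = 13·138 = 1794. Existing = 2·44 + 6·253 = 1606. Remainder 188 / 5 ≈ 37.60.
y: need Σw·y = 13·292 = 3796. Existing = 2·727 + 6·420 = 3974. Remainder -178 / 5 ≈ -35.60.

(38, -36)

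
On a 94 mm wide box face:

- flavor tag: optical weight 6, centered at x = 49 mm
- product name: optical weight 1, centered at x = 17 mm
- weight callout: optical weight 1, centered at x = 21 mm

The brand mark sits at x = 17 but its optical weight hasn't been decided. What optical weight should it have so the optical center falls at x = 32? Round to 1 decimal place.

Fixed elements: Σw = 6 + 1 + 1 = 8, Σw·x = 6·49 + 1·17 + 1·21 = 332.
Balance at x = 32 requires (332 + w·17) / (8 + w) = 32.
Rearranging, w·(17 − 32) = 32·8 − 332 = -76, so w ≈ -76/-15 = 5.07.

w ≈ 5.1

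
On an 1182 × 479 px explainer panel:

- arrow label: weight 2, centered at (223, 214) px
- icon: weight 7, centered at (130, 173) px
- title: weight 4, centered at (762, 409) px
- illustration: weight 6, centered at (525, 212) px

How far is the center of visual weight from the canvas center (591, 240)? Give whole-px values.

Total weight = 2 + 7 + 4 + 6 = 19.
x: (2·223 + 7·130 + 4·762 + 6·525) / 19 = 7554 / 19 ≈ 397.58
y: (2·214 + 7·173 + 4·409 + 6·212) / 19 = 4547 / 19 ≈ 239.32
From (591, 240): dx = -193.42, dy = -0.68, so the distance is √(dx²+dy²) ≈ 193.42.

≈ 193 px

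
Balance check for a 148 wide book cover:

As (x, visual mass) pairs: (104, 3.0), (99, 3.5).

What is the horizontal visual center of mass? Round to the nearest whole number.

x ≈ 101

Σw = 3.0 + 3.5 = 6.5.
x-moment: 3.0·104 + 3.5·99 = 658.5; centroid 658.5/6.5 ≈ 101.31.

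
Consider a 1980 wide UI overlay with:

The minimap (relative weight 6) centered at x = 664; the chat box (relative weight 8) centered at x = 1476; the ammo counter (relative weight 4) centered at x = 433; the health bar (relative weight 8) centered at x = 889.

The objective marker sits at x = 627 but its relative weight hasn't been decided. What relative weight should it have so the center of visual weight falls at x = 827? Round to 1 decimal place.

Known weights sum to 6 + 8 + 4 + 8 = 26; their moment is 6·664 + 8·1476 + 4·433 + 8·889 = 24636.
Balance at x = 827 requires (24636 + w·627) / (26 + w) = 827.
Rearranging, w·(627 − 827) = 827·26 − 24636 = -3134, so w ≈ -3134/-200 = 15.67.

w ≈ 15.7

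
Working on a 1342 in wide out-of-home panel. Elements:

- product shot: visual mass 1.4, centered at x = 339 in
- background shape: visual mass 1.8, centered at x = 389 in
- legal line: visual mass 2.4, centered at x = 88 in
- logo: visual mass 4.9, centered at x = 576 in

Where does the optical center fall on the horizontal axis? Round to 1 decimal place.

x ≈ 400.8

Σw = 1.4 + 1.8 + 2.4 + 4.9 = 10.5.
Σw·x = 1.4·339 + 1.8·389 + 2.4·88 + 4.9·576 = 4208.4, so x̄ = 4208.4/10.5 ≈ 400.80.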